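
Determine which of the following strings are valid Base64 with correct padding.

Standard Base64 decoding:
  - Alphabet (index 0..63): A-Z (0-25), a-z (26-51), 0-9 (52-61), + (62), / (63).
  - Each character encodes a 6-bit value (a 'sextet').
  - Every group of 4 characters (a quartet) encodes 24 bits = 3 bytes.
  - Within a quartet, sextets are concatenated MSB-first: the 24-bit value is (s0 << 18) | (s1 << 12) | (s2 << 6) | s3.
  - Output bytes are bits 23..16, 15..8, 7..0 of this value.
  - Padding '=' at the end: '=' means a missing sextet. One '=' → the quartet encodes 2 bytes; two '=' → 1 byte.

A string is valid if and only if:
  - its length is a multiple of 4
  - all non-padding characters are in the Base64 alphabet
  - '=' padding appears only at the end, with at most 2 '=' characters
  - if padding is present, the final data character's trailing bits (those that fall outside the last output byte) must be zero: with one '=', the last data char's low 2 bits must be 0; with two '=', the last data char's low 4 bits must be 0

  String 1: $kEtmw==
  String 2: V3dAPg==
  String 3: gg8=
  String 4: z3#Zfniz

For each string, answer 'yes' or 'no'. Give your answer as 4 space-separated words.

String 1: '$kEtmw==' → invalid (bad char(s): ['$'])
String 2: 'V3dAPg==' → valid
String 3: 'gg8=' → valid
String 4: 'z3#Zfniz' → invalid (bad char(s): ['#'])

Answer: no yes yes no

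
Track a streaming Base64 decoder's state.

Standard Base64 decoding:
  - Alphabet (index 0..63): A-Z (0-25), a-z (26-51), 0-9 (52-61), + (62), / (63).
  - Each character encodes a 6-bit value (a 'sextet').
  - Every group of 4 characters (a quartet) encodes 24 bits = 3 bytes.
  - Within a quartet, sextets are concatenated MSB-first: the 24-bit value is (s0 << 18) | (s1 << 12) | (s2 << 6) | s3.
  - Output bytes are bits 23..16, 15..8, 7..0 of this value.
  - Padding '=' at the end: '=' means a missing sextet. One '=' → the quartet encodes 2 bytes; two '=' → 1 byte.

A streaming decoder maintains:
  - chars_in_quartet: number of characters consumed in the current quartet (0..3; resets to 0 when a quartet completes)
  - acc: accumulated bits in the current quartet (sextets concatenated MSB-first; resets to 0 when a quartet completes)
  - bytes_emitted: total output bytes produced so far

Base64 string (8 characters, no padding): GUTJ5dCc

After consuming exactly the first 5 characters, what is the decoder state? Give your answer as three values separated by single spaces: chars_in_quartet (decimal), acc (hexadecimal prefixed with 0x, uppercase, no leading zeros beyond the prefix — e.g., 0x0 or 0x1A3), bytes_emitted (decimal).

Answer: 1 0x39 3

Derivation:
After char 0 ('G'=6): chars_in_quartet=1 acc=0x6 bytes_emitted=0
After char 1 ('U'=20): chars_in_quartet=2 acc=0x194 bytes_emitted=0
After char 2 ('T'=19): chars_in_quartet=3 acc=0x6513 bytes_emitted=0
After char 3 ('J'=9): chars_in_quartet=4 acc=0x1944C9 -> emit 19 44 C9, reset; bytes_emitted=3
After char 4 ('5'=57): chars_in_quartet=1 acc=0x39 bytes_emitted=3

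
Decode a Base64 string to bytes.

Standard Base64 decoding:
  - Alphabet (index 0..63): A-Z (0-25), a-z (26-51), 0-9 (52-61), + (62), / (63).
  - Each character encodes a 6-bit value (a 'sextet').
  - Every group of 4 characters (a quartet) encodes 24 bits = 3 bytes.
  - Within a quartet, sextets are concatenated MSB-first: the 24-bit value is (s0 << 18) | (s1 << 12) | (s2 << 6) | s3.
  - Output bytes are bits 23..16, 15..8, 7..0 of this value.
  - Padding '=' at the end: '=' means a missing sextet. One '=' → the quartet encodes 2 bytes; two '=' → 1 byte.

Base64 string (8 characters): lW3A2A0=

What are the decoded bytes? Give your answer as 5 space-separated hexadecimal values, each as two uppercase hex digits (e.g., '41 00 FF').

After char 0 ('l'=37): chars_in_quartet=1 acc=0x25 bytes_emitted=0
After char 1 ('W'=22): chars_in_quartet=2 acc=0x956 bytes_emitted=0
After char 2 ('3'=55): chars_in_quartet=3 acc=0x255B7 bytes_emitted=0
After char 3 ('A'=0): chars_in_quartet=4 acc=0x956DC0 -> emit 95 6D C0, reset; bytes_emitted=3
After char 4 ('2'=54): chars_in_quartet=1 acc=0x36 bytes_emitted=3
After char 5 ('A'=0): chars_in_quartet=2 acc=0xD80 bytes_emitted=3
After char 6 ('0'=52): chars_in_quartet=3 acc=0x36034 bytes_emitted=3
Padding '=': partial quartet acc=0x36034 -> emit D8 0D; bytes_emitted=5

Answer: 95 6D C0 D8 0D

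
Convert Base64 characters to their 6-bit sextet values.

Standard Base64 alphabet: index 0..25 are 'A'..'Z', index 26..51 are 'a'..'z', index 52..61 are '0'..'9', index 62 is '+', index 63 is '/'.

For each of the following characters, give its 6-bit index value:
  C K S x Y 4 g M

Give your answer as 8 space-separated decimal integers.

Answer: 2 10 18 49 24 56 32 12

Derivation:
'C': A..Z range, ord('C') − ord('A') = 2
'K': A..Z range, ord('K') − ord('A') = 10
'S': A..Z range, ord('S') − ord('A') = 18
'x': a..z range, 26 + ord('x') − ord('a') = 49
'Y': A..Z range, ord('Y') − ord('A') = 24
'4': 0..9 range, 52 + ord('4') − ord('0') = 56
'g': a..z range, 26 + ord('g') − ord('a') = 32
'M': A..Z range, ord('M') − ord('A') = 12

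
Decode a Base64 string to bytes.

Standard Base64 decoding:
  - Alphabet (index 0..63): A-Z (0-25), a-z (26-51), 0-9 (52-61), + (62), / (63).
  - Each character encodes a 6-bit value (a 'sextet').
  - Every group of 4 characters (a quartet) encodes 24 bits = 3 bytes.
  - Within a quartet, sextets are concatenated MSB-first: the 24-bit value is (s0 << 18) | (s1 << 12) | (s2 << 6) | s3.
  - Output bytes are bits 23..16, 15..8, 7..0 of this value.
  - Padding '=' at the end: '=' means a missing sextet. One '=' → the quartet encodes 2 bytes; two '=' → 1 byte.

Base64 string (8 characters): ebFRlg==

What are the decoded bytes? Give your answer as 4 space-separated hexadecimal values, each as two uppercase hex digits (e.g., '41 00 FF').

Answer: 79 B1 51 96

Derivation:
After char 0 ('e'=30): chars_in_quartet=1 acc=0x1E bytes_emitted=0
After char 1 ('b'=27): chars_in_quartet=2 acc=0x79B bytes_emitted=0
After char 2 ('F'=5): chars_in_quartet=3 acc=0x1E6C5 bytes_emitted=0
After char 3 ('R'=17): chars_in_quartet=4 acc=0x79B151 -> emit 79 B1 51, reset; bytes_emitted=3
After char 4 ('l'=37): chars_in_quartet=1 acc=0x25 bytes_emitted=3
After char 5 ('g'=32): chars_in_quartet=2 acc=0x960 bytes_emitted=3
Padding '==': partial quartet acc=0x960 -> emit 96; bytes_emitted=4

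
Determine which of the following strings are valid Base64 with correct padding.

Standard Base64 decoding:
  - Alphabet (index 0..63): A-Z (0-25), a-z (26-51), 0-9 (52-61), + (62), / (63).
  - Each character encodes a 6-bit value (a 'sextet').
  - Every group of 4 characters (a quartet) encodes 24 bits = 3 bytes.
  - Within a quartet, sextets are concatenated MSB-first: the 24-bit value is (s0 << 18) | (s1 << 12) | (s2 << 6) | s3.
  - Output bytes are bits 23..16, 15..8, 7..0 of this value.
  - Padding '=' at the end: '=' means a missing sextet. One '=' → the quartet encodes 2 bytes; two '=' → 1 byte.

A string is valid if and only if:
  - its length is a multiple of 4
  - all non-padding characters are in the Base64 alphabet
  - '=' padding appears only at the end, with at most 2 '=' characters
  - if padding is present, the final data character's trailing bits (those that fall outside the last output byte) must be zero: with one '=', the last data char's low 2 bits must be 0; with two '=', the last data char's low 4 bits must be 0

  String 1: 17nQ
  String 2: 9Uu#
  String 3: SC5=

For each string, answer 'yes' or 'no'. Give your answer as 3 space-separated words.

String 1: '17nQ' → valid
String 2: '9Uu#' → invalid (bad char(s): ['#'])
String 3: 'SC5=' → invalid (bad trailing bits)

Answer: yes no no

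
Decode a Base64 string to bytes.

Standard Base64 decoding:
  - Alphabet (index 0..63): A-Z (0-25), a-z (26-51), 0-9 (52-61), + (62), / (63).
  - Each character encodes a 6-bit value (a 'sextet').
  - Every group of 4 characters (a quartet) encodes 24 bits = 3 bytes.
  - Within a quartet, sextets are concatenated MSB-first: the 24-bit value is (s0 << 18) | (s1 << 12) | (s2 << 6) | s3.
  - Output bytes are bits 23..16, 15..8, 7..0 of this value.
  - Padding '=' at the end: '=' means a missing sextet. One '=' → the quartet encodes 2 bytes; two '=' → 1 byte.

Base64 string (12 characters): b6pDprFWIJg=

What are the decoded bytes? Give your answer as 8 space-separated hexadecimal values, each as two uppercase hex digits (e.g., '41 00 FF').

After char 0 ('b'=27): chars_in_quartet=1 acc=0x1B bytes_emitted=0
After char 1 ('6'=58): chars_in_quartet=2 acc=0x6FA bytes_emitted=0
After char 2 ('p'=41): chars_in_quartet=3 acc=0x1BEA9 bytes_emitted=0
After char 3 ('D'=3): chars_in_quartet=4 acc=0x6FAA43 -> emit 6F AA 43, reset; bytes_emitted=3
After char 4 ('p'=41): chars_in_quartet=1 acc=0x29 bytes_emitted=3
After char 5 ('r'=43): chars_in_quartet=2 acc=0xA6B bytes_emitted=3
After char 6 ('F'=5): chars_in_quartet=3 acc=0x29AC5 bytes_emitted=3
After char 7 ('W'=22): chars_in_quartet=4 acc=0xA6B156 -> emit A6 B1 56, reset; bytes_emitted=6
After char 8 ('I'=8): chars_in_quartet=1 acc=0x8 bytes_emitted=6
After char 9 ('J'=9): chars_in_quartet=2 acc=0x209 bytes_emitted=6
After char 10 ('g'=32): chars_in_quartet=3 acc=0x8260 bytes_emitted=6
Padding '=': partial quartet acc=0x8260 -> emit 20 98; bytes_emitted=8

Answer: 6F AA 43 A6 B1 56 20 98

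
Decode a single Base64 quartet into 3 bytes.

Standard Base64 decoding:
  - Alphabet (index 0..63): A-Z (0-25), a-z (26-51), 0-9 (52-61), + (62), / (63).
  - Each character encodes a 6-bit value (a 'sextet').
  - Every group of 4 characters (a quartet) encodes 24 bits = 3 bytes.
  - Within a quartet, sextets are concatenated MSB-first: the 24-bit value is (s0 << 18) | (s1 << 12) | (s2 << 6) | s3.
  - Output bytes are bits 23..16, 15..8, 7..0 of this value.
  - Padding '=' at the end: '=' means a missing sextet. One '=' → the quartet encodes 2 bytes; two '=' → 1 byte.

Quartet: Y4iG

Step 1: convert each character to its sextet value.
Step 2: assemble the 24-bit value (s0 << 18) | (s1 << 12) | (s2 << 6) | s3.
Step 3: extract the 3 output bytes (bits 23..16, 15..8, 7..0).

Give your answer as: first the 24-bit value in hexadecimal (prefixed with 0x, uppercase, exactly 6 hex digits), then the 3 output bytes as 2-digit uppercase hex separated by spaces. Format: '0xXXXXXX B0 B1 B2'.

Sextets: Y=24, 4=56, i=34, G=6
24-bit: (24<<18) | (56<<12) | (34<<6) | 6
      = 0x600000 | 0x038000 | 0x000880 | 0x000006
      = 0x638886
Bytes: (v>>16)&0xFF=63, (v>>8)&0xFF=88, v&0xFF=86

Answer: 0x638886 63 88 86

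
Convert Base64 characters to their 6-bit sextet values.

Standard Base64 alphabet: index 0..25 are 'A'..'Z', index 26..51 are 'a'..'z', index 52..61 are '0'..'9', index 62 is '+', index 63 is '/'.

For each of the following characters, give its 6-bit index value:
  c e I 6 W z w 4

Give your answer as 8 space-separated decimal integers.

'c': a..z range, 26 + ord('c') − ord('a') = 28
'e': a..z range, 26 + ord('e') − ord('a') = 30
'I': A..Z range, ord('I') − ord('A') = 8
'6': 0..9 range, 52 + ord('6') − ord('0') = 58
'W': A..Z range, ord('W') − ord('A') = 22
'z': a..z range, 26 + ord('z') − ord('a') = 51
'w': a..z range, 26 + ord('w') − ord('a') = 48
'4': 0..9 range, 52 + ord('4') − ord('0') = 56

Answer: 28 30 8 58 22 51 48 56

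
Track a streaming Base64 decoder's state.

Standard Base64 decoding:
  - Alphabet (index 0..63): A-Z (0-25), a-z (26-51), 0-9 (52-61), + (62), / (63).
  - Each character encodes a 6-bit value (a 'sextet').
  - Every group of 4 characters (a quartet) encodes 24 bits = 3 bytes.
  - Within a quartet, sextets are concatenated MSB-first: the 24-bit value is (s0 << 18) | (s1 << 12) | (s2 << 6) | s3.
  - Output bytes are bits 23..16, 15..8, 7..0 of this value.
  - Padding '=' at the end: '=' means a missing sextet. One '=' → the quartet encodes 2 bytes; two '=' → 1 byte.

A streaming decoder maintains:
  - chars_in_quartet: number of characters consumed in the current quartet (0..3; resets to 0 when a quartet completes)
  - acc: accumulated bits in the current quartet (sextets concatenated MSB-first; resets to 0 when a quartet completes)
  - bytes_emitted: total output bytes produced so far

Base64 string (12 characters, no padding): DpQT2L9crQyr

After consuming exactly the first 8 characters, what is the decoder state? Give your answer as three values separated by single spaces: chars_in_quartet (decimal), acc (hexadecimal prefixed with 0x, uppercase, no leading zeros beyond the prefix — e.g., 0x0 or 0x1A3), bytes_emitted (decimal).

Answer: 0 0x0 6

Derivation:
After char 0 ('D'=3): chars_in_quartet=1 acc=0x3 bytes_emitted=0
After char 1 ('p'=41): chars_in_quartet=2 acc=0xE9 bytes_emitted=0
After char 2 ('Q'=16): chars_in_quartet=3 acc=0x3A50 bytes_emitted=0
After char 3 ('T'=19): chars_in_quartet=4 acc=0xE9413 -> emit 0E 94 13, reset; bytes_emitted=3
After char 4 ('2'=54): chars_in_quartet=1 acc=0x36 bytes_emitted=3
After char 5 ('L'=11): chars_in_quartet=2 acc=0xD8B bytes_emitted=3
After char 6 ('9'=61): chars_in_quartet=3 acc=0x362FD bytes_emitted=3
After char 7 ('c'=28): chars_in_quartet=4 acc=0xD8BF5C -> emit D8 BF 5C, reset; bytes_emitted=6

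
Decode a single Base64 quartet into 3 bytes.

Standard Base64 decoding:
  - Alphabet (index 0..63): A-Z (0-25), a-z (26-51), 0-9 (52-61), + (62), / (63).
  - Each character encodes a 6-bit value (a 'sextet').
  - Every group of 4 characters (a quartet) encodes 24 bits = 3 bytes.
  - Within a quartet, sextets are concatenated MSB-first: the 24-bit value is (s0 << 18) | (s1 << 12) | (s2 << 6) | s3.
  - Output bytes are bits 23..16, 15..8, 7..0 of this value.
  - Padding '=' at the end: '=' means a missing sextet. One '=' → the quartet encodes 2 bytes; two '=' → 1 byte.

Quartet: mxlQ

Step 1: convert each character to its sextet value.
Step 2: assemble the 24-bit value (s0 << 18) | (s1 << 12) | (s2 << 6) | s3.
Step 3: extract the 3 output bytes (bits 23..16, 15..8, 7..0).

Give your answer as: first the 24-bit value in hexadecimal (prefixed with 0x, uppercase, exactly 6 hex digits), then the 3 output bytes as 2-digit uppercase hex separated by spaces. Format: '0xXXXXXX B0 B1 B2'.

Sextets: m=38, x=49, l=37, Q=16
24-bit: (38<<18) | (49<<12) | (37<<6) | 16
      = 0x980000 | 0x031000 | 0x000940 | 0x000010
      = 0x9B1950
Bytes: (v>>16)&0xFF=9B, (v>>8)&0xFF=19, v&0xFF=50

Answer: 0x9B1950 9B 19 50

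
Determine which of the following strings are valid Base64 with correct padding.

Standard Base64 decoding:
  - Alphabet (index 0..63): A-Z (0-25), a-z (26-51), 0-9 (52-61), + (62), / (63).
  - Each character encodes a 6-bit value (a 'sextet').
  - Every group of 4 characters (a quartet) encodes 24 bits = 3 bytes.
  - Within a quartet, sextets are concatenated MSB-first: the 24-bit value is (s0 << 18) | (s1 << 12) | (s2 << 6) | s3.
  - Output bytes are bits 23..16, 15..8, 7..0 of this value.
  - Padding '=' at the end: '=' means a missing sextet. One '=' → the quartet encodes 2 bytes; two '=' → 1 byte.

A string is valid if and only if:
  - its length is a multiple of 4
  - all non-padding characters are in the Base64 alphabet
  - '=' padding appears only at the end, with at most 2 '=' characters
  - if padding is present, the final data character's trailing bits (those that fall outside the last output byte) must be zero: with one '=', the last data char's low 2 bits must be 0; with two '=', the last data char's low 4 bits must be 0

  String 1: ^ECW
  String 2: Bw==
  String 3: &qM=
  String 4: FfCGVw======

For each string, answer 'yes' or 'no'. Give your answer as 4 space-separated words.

String 1: '^ECW' → invalid (bad char(s): ['^'])
String 2: 'Bw==' → valid
String 3: '&qM=' → invalid (bad char(s): ['&'])
String 4: 'FfCGVw======' → invalid (6 pad chars (max 2))

Answer: no yes no no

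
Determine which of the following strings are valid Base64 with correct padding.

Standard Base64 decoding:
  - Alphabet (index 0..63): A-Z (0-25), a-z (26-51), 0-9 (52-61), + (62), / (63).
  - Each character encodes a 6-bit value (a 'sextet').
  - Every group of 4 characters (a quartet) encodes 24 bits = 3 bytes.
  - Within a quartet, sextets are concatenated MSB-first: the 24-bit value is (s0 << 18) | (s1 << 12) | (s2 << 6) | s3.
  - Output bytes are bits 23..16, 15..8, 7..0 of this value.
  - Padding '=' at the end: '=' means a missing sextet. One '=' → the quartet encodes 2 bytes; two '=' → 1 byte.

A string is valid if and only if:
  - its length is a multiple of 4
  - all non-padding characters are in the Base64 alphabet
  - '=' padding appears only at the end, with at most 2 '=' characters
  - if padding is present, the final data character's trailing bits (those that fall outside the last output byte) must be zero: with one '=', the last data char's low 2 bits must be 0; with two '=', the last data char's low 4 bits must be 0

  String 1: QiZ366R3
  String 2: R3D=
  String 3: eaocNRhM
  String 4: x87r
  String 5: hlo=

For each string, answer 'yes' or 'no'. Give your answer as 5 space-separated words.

String 1: 'QiZ366R3' → valid
String 2: 'R3D=' → invalid (bad trailing bits)
String 3: 'eaocNRhM' → valid
String 4: 'x87r' → valid
String 5: 'hlo=' → valid

Answer: yes no yes yes yes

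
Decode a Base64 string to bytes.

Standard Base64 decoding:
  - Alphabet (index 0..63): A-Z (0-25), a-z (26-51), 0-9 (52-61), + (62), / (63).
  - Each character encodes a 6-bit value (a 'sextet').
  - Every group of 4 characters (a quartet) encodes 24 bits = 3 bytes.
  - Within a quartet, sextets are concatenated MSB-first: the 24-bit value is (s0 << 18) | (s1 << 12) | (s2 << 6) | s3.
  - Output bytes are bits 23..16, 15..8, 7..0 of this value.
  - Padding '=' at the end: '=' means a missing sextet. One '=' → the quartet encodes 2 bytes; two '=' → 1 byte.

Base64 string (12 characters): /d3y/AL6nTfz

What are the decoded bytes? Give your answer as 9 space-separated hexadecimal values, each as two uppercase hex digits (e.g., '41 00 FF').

After char 0 ('/'=63): chars_in_quartet=1 acc=0x3F bytes_emitted=0
After char 1 ('d'=29): chars_in_quartet=2 acc=0xFDD bytes_emitted=0
After char 2 ('3'=55): chars_in_quartet=3 acc=0x3F777 bytes_emitted=0
After char 3 ('y'=50): chars_in_quartet=4 acc=0xFDDDF2 -> emit FD DD F2, reset; bytes_emitted=3
After char 4 ('/'=63): chars_in_quartet=1 acc=0x3F bytes_emitted=3
After char 5 ('A'=0): chars_in_quartet=2 acc=0xFC0 bytes_emitted=3
After char 6 ('L'=11): chars_in_quartet=3 acc=0x3F00B bytes_emitted=3
After char 7 ('6'=58): chars_in_quartet=4 acc=0xFC02FA -> emit FC 02 FA, reset; bytes_emitted=6
After char 8 ('n'=39): chars_in_quartet=1 acc=0x27 bytes_emitted=6
After char 9 ('T'=19): chars_in_quartet=2 acc=0x9D3 bytes_emitted=6
After char 10 ('f'=31): chars_in_quartet=3 acc=0x274DF bytes_emitted=6
After char 11 ('z'=51): chars_in_quartet=4 acc=0x9D37F3 -> emit 9D 37 F3, reset; bytes_emitted=9

Answer: FD DD F2 FC 02 FA 9D 37 F3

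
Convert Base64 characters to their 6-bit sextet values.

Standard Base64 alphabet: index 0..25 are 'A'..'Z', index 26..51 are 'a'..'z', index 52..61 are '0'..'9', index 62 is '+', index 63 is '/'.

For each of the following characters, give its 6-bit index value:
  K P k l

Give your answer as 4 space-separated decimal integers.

'K': A..Z range, ord('K') − ord('A') = 10
'P': A..Z range, ord('P') − ord('A') = 15
'k': a..z range, 26 + ord('k') − ord('a') = 36
'l': a..z range, 26 + ord('l') − ord('a') = 37

Answer: 10 15 36 37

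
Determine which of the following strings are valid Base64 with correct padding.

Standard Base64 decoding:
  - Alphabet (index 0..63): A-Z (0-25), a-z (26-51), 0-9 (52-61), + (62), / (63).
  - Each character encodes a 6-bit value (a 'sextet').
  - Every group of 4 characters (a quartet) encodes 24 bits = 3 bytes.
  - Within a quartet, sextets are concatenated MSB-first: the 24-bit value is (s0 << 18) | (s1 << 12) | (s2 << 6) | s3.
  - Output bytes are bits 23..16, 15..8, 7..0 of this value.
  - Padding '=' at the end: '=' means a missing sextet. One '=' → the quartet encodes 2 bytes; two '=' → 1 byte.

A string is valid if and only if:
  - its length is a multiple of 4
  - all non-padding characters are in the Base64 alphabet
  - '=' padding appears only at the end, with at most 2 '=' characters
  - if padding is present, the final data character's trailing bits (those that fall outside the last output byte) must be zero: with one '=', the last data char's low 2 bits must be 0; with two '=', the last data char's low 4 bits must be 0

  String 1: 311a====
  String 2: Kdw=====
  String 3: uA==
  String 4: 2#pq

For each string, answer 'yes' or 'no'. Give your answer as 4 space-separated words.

String 1: '311a====' → invalid (4 pad chars (max 2))
String 2: 'Kdw=====' → invalid (5 pad chars (max 2))
String 3: 'uA==' → valid
String 4: '2#pq' → invalid (bad char(s): ['#'])

Answer: no no yes no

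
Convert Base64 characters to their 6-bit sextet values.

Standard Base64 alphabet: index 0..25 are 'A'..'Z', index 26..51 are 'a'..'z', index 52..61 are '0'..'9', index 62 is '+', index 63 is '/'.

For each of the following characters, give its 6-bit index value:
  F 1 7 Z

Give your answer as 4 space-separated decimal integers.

Answer: 5 53 59 25

Derivation:
'F': A..Z range, ord('F') − ord('A') = 5
'1': 0..9 range, 52 + ord('1') − ord('0') = 53
'7': 0..9 range, 52 + ord('7') − ord('0') = 59
'Z': A..Z range, ord('Z') − ord('A') = 25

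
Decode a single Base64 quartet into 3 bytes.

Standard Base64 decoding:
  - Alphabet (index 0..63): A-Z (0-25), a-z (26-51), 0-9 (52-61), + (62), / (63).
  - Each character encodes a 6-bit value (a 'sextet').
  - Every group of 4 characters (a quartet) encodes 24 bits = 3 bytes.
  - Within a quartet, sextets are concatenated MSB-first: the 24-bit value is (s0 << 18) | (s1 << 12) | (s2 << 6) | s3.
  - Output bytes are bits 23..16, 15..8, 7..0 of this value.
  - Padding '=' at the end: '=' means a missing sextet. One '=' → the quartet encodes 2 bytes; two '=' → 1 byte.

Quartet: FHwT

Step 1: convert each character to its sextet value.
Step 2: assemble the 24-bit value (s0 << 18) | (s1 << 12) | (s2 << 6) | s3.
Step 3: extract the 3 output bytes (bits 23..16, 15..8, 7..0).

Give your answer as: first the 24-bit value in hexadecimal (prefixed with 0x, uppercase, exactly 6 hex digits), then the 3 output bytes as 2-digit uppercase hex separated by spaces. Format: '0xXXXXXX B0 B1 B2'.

Answer: 0x147C13 14 7C 13

Derivation:
Sextets: F=5, H=7, w=48, T=19
24-bit: (5<<18) | (7<<12) | (48<<6) | 19
      = 0x140000 | 0x007000 | 0x000C00 | 0x000013
      = 0x147C13
Bytes: (v>>16)&0xFF=14, (v>>8)&0xFF=7C, v&0xFF=13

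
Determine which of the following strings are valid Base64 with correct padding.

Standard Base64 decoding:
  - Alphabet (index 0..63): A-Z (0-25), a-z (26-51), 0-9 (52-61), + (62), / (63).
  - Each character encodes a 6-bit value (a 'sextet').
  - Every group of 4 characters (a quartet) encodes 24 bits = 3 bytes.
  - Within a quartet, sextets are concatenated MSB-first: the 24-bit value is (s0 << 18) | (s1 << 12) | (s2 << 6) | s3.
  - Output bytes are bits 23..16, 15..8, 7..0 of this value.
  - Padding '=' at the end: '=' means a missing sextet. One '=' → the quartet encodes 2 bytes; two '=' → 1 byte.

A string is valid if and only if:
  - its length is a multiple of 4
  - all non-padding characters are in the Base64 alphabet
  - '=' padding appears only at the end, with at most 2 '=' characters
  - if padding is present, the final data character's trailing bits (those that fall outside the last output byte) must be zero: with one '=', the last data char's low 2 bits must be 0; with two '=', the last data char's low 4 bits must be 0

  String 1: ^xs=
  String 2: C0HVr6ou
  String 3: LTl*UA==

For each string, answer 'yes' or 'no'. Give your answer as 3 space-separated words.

Answer: no yes no

Derivation:
String 1: '^xs=' → invalid (bad char(s): ['^'])
String 2: 'C0HVr6ou' → valid
String 3: 'LTl*UA==' → invalid (bad char(s): ['*'])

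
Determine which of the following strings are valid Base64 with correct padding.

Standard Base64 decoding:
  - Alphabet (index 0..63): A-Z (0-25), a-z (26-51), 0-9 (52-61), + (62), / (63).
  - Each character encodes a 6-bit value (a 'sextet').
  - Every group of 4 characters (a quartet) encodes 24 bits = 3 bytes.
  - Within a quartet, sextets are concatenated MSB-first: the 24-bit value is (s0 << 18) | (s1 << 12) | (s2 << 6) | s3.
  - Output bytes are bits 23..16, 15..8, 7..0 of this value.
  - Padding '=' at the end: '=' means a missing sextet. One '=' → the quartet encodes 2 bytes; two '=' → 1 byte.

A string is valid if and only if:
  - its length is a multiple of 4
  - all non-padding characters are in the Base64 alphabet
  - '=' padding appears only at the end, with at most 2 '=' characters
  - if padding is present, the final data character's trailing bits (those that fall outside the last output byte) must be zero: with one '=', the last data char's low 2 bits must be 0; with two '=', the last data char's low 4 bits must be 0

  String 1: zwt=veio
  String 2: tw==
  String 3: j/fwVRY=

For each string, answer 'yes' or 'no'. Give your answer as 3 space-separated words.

Answer: no yes yes

Derivation:
String 1: 'zwt=veio' → invalid (bad char(s): ['=']; '=' in middle)
String 2: 'tw==' → valid
String 3: 'j/fwVRY=' → valid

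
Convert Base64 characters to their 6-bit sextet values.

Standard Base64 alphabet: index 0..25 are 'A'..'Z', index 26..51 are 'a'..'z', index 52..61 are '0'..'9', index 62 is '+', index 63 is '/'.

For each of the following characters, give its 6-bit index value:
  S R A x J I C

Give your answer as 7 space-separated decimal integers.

'S': A..Z range, ord('S') − ord('A') = 18
'R': A..Z range, ord('R') − ord('A') = 17
'A': A..Z range, ord('A') − ord('A') = 0
'x': a..z range, 26 + ord('x') − ord('a') = 49
'J': A..Z range, ord('J') − ord('A') = 9
'I': A..Z range, ord('I') − ord('A') = 8
'C': A..Z range, ord('C') − ord('A') = 2

Answer: 18 17 0 49 9 8 2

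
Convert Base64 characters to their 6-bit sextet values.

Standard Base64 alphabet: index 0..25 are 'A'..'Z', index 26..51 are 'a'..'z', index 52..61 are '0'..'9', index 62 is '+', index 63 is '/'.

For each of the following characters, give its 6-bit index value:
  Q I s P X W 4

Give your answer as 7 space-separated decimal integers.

'Q': A..Z range, ord('Q') − ord('A') = 16
'I': A..Z range, ord('I') − ord('A') = 8
's': a..z range, 26 + ord('s') − ord('a') = 44
'P': A..Z range, ord('P') − ord('A') = 15
'X': A..Z range, ord('X') − ord('A') = 23
'W': A..Z range, ord('W') − ord('A') = 22
'4': 0..9 range, 52 + ord('4') − ord('0') = 56

Answer: 16 8 44 15 23 22 56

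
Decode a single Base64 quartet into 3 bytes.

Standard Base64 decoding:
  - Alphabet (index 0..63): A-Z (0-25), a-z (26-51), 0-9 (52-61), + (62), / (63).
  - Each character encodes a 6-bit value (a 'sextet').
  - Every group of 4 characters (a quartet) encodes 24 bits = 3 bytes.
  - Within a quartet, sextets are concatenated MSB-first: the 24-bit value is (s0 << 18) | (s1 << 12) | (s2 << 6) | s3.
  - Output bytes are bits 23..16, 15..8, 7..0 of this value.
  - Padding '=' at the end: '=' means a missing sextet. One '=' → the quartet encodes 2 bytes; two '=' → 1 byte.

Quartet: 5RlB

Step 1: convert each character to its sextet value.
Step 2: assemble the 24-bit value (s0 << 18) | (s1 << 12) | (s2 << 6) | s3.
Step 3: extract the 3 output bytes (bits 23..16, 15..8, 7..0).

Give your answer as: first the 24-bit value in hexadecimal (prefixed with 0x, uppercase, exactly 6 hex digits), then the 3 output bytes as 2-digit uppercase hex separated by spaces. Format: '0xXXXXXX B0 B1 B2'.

Sextets: 5=57, R=17, l=37, B=1
24-bit: (57<<18) | (17<<12) | (37<<6) | 1
      = 0xE40000 | 0x011000 | 0x000940 | 0x000001
      = 0xE51941
Bytes: (v>>16)&0xFF=E5, (v>>8)&0xFF=19, v&0xFF=41

Answer: 0xE51941 E5 19 41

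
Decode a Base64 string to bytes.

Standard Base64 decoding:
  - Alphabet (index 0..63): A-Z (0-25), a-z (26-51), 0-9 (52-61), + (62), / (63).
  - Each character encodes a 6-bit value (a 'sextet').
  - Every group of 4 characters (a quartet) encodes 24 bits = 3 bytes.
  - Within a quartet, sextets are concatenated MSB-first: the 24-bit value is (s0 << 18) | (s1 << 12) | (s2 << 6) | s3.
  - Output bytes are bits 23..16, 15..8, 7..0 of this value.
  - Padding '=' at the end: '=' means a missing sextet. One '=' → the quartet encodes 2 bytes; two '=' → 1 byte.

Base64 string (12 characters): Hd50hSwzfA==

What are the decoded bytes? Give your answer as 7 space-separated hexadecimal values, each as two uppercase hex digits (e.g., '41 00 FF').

Answer: 1D DE 74 85 2C 33 7C

Derivation:
After char 0 ('H'=7): chars_in_quartet=1 acc=0x7 bytes_emitted=0
After char 1 ('d'=29): chars_in_quartet=2 acc=0x1DD bytes_emitted=0
After char 2 ('5'=57): chars_in_quartet=3 acc=0x7779 bytes_emitted=0
After char 3 ('0'=52): chars_in_quartet=4 acc=0x1DDE74 -> emit 1D DE 74, reset; bytes_emitted=3
After char 4 ('h'=33): chars_in_quartet=1 acc=0x21 bytes_emitted=3
After char 5 ('S'=18): chars_in_quartet=2 acc=0x852 bytes_emitted=3
After char 6 ('w'=48): chars_in_quartet=3 acc=0x214B0 bytes_emitted=3
After char 7 ('z'=51): chars_in_quartet=4 acc=0x852C33 -> emit 85 2C 33, reset; bytes_emitted=6
After char 8 ('f'=31): chars_in_quartet=1 acc=0x1F bytes_emitted=6
After char 9 ('A'=0): chars_in_quartet=2 acc=0x7C0 bytes_emitted=6
Padding '==': partial quartet acc=0x7C0 -> emit 7C; bytes_emitted=7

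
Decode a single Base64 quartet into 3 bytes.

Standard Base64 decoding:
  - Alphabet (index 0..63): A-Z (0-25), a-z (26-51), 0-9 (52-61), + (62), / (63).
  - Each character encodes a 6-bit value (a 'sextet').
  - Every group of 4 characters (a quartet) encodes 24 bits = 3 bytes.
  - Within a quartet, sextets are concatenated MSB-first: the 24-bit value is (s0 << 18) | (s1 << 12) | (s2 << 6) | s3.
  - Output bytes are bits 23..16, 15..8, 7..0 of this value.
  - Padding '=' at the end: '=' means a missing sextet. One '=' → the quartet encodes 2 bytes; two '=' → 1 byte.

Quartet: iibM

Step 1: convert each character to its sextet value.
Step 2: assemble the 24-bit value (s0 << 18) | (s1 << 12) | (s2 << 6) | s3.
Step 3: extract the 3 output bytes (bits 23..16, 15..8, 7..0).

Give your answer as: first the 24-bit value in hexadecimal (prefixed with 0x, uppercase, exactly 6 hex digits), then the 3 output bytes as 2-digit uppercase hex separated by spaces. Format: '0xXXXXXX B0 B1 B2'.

Answer: 0x8A26CC 8A 26 CC

Derivation:
Sextets: i=34, i=34, b=27, M=12
24-bit: (34<<18) | (34<<12) | (27<<6) | 12
      = 0x880000 | 0x022000 | 0x0006C0 | 0x00000C
      = 0x8A26CC
Bytes: (v>>16)&0xFF=8A, (v>>8)&0xFF=26, v&0xFF=CC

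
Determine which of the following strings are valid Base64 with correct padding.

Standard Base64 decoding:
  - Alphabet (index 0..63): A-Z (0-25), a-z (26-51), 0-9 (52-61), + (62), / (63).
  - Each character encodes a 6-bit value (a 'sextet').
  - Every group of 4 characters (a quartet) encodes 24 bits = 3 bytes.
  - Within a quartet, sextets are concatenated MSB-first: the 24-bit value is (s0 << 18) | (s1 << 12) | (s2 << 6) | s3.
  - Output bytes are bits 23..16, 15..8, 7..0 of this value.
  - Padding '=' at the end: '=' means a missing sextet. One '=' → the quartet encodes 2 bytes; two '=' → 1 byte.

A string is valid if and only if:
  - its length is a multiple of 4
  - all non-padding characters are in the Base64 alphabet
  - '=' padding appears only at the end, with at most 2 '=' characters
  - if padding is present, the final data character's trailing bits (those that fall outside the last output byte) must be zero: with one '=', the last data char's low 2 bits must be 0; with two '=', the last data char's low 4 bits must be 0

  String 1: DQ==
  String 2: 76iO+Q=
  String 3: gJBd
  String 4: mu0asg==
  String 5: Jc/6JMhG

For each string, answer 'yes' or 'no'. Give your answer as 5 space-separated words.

String 1: 'DQ==' → valid
String 2: '76iO+Q=' → invalid (len=7 not mult of 4)
String 3: 'gJBd' → valid
String 4: 'mu0asg==' → valid
String 5: 'Jc/6JMhG' → valid

Answer: yes no yes yes yes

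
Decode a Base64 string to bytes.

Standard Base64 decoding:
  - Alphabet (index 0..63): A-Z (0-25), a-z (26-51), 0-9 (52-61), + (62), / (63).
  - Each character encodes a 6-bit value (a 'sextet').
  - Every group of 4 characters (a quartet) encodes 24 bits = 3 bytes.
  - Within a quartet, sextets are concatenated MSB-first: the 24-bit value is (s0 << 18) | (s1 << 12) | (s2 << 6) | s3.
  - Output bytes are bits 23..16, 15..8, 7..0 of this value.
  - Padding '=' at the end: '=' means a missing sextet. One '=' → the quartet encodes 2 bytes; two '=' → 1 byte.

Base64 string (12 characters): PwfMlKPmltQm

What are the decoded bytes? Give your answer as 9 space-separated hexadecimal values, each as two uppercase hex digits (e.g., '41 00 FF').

Answer: 3F 07 CC 94 A3 E6 96 D4 26

Derivation:
After char 0 ('P'=15): chars_in_quartet=1 acc=0xF bytes_emitted=0
After char 1 ('w'=48): chars_in_quartet=2 acc=0x3F0 bytes_emitted=0
After char 2 ('f'=31): chars_in_quartet=3 acc=0xFC1F bytes_emitted=0
After char 3 ('M'=12): chars_in_quartet=4 acc=0x3F07CC -> emit 3F 07 CC, reset; bytes_emitted=3
After char 4 ('l'=37): chars_in_quartet=1 acc=0x25 bytes_emitted=3
After char 5 ('K'=10): chars_in_quartet=2 acc=0x94A bytes_emitted=3
After char 6 ('P'=15): chars_in_quartet=3 acc=0x2528F bytes_emitted=3
After char 7 ('m'=38): chars_in_quartet=4 acc=0x94A3E6 -> emit 94 A3 E6, reset; bytes_emitted=6
After char 8 ('l'=37): chars_in_quartet=1 acc=0x25 bytes_emitted=6
After char 9 ('t'=45): chars_in_quartet=2 acc=0x96D bytes_emitted=6
After char 10 ('Q'=16): chars_in_quartet=3 acc=0x25B50 bytes_emitted=6
After char 11 ('m'=38): chars_in_quartet=4 acc=0x96D426 -> emit 96 D4 26, reset; bytes_emitted=9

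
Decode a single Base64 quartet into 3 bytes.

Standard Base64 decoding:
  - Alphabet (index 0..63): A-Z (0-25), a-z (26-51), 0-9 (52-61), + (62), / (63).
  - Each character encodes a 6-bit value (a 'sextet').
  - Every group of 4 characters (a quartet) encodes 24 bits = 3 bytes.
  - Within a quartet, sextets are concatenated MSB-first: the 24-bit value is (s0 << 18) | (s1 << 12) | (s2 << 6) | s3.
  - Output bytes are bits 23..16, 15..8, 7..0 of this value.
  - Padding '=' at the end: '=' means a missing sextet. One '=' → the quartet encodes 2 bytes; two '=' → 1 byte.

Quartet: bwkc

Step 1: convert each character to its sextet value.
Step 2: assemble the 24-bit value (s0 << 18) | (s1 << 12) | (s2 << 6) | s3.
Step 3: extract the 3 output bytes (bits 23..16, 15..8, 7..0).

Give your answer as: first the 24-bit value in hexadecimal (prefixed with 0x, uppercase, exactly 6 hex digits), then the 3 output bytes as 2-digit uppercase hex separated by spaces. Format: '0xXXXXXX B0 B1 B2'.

Sextets: b=27, w=48, k=36, c=28
24-bit: (27<<18) | (48<<12) | (36<<6) | 28
      = 0x6C0000 | 0x030000 | 0x000900 | 0x00001C
      = 0x6F091C
Bytes: (v>>16)&0xFF=6F, (v>>8)&0xFF=09, v&0xFF=1C

Answer: 0x6F091C 6F 09 1C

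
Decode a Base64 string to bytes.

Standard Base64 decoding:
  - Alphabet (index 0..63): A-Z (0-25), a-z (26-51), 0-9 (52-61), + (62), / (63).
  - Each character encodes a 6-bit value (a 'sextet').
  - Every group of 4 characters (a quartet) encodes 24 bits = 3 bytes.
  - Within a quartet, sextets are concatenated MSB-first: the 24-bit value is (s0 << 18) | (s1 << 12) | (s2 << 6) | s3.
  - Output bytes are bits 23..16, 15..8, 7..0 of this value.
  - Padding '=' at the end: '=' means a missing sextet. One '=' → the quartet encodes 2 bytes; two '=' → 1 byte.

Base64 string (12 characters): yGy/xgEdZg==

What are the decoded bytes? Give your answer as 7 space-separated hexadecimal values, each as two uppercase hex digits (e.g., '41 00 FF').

Answer: C8 6C BF C6 01 1D 66

Derivation:
After char 0 ('y'=50): chars_in_quartet=1 acc=0x32 bytes_emitted=0
After char 1 ('G'=6): chars_in_quartet=2 acc=0xC86 bytes_emitted=0
After char 2 ('y'=50): chars_in_quartet=3 acc=0x321B2 bytes_emitted=0
After char 3 ('/'=63): chars_in_quartet=4 acc=0xC86CBF -> emit C8 6C BF, reset; bytes_emitted=3
After char 4 ('x'=49): chars_in_quartet=1 acc=0x31 bytes_emitted=3
After char 5 ('g'=32): chars_in_quartet=2 acc=0xC60 bytes_emitted=3
After char 6 ('E'=4): chars_in_quartet=3 acc=0x31804 bytes_emitted=3
After char 7 ('d'=29): chars_in_quartet=4 acc=0xC6011D -> emit C6 01 1D, reset; bytes_emitted=6
After char 8 ('Z'=25): chars_in_quartet=1 acc=0x19 bytes_emitted=6
After char 9 ('g'=32): chars_in_quartet=2 acc=0x660 bytes_emitted=6
Padding '==': partial quartet acc=0x660 -> emit 66; bytes_emitted=7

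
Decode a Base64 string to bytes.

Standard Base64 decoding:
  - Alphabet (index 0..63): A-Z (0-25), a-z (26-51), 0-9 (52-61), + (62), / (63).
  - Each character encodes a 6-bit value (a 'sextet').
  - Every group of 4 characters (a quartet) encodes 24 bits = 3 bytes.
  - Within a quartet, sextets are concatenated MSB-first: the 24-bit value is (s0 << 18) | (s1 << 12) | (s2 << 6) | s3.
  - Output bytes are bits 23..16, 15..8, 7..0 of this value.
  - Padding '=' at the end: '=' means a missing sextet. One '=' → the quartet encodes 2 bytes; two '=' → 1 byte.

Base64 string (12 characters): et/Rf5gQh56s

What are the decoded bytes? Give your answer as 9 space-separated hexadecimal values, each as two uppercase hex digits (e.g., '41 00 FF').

After char 0 ('e'=30): chars_in_quartet=1 acc=0x1E bytes_emitted=0
After char 1 ('t'=45): chars_in_quartet=2 acc=0x7AD bytes_emitted=0
After char 2 ('/'=63): chars_in_quartet=3 acc=0x1EB7F bytes_emitted=0
After char 3 ('R'=17): chars_in_quartet=4 acc=0x7ADFD1 -> emit 7A DF D1, reset; bytes_emitted=3
After char 4 ('f'=31): chars_in_quartet=1 acc=0x1F bytes_emitted=3
After char 5 ('5'=57): chars_in_quartet=2 acc=0x7F9 bytes_emitted=3
After char 6 ('g'=32): chars_in_quartet=3 acc=0x1FE60 bytes_emitted=3
After char 7 ('Q'=16): chars_in_quartet=4 acc=0x7F9810 -> emit 7F 98 10, reset; bytes_emitted=6
After char 8 ('h'=33): chars_in_quartet=1 acc=0x21 bytes_emitted=6
After char 9 ('5'=57): chars_in_quartet=2 acc=0x879 bytes_emitted=6
After char 10 ('6'=58): chars_in_quartet=3 acc=0x21E7A bytes_emitted=6
After char 11 ('s'=44): chars_in_quartet=4 acc=0x879EAC -> emit 87 9E AC, reset; bytes_emitted=9

Answer: 7A DF D1 7F 98 10 87 9E AC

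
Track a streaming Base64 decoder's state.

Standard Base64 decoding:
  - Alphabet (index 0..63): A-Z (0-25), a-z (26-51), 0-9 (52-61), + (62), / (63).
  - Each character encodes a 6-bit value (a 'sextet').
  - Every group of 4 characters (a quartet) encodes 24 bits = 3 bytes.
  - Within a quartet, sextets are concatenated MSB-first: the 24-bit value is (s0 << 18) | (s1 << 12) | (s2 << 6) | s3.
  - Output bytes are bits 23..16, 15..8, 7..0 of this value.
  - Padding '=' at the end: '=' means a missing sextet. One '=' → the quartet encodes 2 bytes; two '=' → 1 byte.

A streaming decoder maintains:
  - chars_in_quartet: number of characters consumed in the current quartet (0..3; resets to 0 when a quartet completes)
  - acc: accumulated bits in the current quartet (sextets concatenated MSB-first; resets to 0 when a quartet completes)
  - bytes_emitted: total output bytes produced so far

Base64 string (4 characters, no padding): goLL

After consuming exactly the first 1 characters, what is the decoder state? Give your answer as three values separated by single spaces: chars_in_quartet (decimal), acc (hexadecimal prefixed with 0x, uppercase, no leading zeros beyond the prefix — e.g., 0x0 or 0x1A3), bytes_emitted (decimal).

After char 0 ('g'=32): chars_in_quartet=1 acc=0x20 bytes_emitted=0

Answer: 1 0x20 0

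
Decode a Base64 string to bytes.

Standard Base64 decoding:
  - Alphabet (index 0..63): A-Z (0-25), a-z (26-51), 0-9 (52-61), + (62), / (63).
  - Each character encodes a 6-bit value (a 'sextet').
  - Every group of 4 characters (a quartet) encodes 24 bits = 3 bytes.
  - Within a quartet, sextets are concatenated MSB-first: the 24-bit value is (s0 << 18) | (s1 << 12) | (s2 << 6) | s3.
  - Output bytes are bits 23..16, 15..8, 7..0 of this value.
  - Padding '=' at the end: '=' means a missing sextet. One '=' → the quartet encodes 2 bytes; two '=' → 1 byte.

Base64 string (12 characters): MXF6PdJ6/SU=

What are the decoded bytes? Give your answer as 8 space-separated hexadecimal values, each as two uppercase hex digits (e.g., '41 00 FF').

Answer: 31 71 7A 3D D2 7A FD 25

Derivation:
After char 0 ('M'=12): chars_in_quartet=1 acc=0xC bytes_emitted=0
After char 1 ('X'=23): chars_in_quartet=2 acc=0x317 bytes_emitted=0
After char 2 ('F'=5): chars_in_quartet=3 acc=0xC5C5 bytes_emitted=0
After char 3 ('6'=58): chars_in_quartet=4 acc=0x31717A -> emit 31 71 7A, reset; bytes_emitted=3
After char 4 ('P'=15): chars_in_quartet=1 acc=0xF bytes_emitted=3
After char 5 ('d'=29): chars_in_quartet=2 acc=0x3DD bytes_emitted=3
After char 6 ('J'=9): chars_in_quartet=3 acc=0xF749 bytes_emitted=3
After char 7 ('6'=58): chars_in_quartet=4 acc=0x3DD27A -> emit 3D D2 7A, reset; bytes_emitted=6
After char 8 ('/'=63): chars_in_quartet=1 acc=0x3F bytes_emitted=6
After char 9 ('S'=18): chars_in_quartet=2 acc=0xFD2 bytes_emitted=6
After char 10 ('U'=20): chars_in_quartet=3 acc=0x3F494 bytes_emitted=6
Padding '=': partial quartet acc=0x3F494 -> emit FD 25; bytes_emitted=8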